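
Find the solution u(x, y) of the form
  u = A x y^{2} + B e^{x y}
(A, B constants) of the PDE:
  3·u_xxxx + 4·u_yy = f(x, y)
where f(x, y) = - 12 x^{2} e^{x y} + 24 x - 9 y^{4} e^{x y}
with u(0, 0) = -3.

Substitute the ansatz u = A x y^{2} + B e^{x y} into the left-hand side.
Derivatives of the ansatz:
  u_xxxx = B y^{4} e^{x y}
  u_yy = 2 A x + B x^{2} e^{x y}
Term by term:
  3·u_xxxx = 3 B y^{4} e^{x y}
  4·u_yy = 8 A x + 4 B x^{2} e^{x y}
So the left-hand side equals
  8 A x + 4 B x^{2} e^{x y} + 3 B y^{4} e^{x y}
This must equal f(x, y) = - 12 x^{2} e^{x y} + 24 x - 9 y^{4} e^{x y} identically.
Matching coefficients of the independent functions:
  [x]:  8 A = 24
  [x^{2} e^{x y}]:  4 B = -12
  [y^{4} e^{x y}]:  3 B = -9
Solving: A = 3, B = -3.
Check against the point condition:
  u(0, 0) = -3  ⟹  B = -3  ✓
Hence u(x, y) = 3 x y^{2} - 3 e^{x y}.

Answer: u(x, y) = 3 x y^{2} - 3 e^{x y}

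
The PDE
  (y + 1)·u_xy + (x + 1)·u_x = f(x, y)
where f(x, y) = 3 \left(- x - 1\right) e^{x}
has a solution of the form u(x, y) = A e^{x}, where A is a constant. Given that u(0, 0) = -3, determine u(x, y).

Substitute the ansatz u = A e^{x} into the left-hand side.
Derivatives of the ansatz:
  u_xy = 0
  u_x = A e^{x}
Term by term:
  (y + 1)·u_xy = 0
  (x + 1)·u_x = A x e^{x} + A e^{x}
So the left-hand side equals
  A x e^{x} + A e^{x}
This must equal f(x, y) identically; expanded, f = - 3 x e^{x} - 3 e^{x}.
Matching coefficients of the independent functions:
  [x e^{x}, e^{x}]:  A = -3
Solving: A = -3.
Check against the point condition:
  u(0, 0) = -3  ⟹  A = -3  ✓
Hence u(x, y) = - 3 e^{x}.

Answer: u(x, y) = - 3 e^{x}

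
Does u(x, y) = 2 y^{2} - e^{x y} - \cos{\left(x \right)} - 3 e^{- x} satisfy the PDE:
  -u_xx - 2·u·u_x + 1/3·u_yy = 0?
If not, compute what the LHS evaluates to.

Answer: No, the LHS evaluates to \frac{\left(6 \left(\left(- y e^{x y} + \sin{\left(x \right)}\right) e^{x} + 3\right) \left(\left(- 2 y^{2} + e^{x y} + \cos{\left(x \right)}\right) e^{x} + 3\right) + \left(- x^{2} e^{x y} + 3 y^{2} e^{x y} - 3 \cos{\left(x \right)} + 4\right) e^{2 x} + 9 e^{x}\right) e^{- 2 x}}{3}

Derivation:
Evaluate each term of the left-hand side for u = 2 y^{2} - e^{x y} - \cos{\left(x \right)} - 3 e^{- x}.
Derivatives:
  u_xx = - y^{2} e^{x y} + \cos{\left(x \right)} - 3 e^{- x}
  u_x = - y e^{x y} + \sin{\left(x \right)} + 3 e^{- x}
  u_yy = - x^{2} e^{x y} + 4
Terms:
  -u_xx = y^{2} e^{x y} - \cos{\left(x \right)} + 3 e^{- x}
  -2·u·u_x = 2 \left(\left(- y e^{x y} + \sin{\left(x \right)}\right) e^{x} + 3\right) \left(\left(- 2 y^{2} + e^{x y} + \cos{\left(x \right)}\right) e^{x} + 3\right) e^{- 2 x}
  1/3·u_yy = - \frac{x^{2} e^{x y}}{3} + \frac{4}{3}
Sum: LHS = \frac{\left(6 \left(\left(- y e^{x y} + \sin{\left(x \right)}\right) e^{x} + 3\right) \left(\left(- 2 y^{2} + e^{x y} + \cos{\left(x \right)}\right) e^{x} + 3\right) + \left(- x^{2} e^{x y} + 3 y^{2} e^{x y} - 3 \cos{\left(x \right)} + 4\right) e^{2 x} + 9 e^{x}\right) e^{- 2 x}}{3}
Given right-hand side: 0. Difference LHS − RHS = \frac{\left(- 6 \left(\left(y e^{x y} - \sin{\left(x \right)}\right) e^{x} - 3\right) \left(\left(- 2 y^{2} + e^{x y} + \cos{\left(x \right)}\right) e^{x} + 3\right) + \left(- x^{2} e^{x y} + 3 y^{2} e^{x y} - 3 \cos{\left(x \right)} + 4\right) e^{2 x} + 9 e^{x}\right) e^{- 2 x}}{3} ≠ 0, so u is not a solution.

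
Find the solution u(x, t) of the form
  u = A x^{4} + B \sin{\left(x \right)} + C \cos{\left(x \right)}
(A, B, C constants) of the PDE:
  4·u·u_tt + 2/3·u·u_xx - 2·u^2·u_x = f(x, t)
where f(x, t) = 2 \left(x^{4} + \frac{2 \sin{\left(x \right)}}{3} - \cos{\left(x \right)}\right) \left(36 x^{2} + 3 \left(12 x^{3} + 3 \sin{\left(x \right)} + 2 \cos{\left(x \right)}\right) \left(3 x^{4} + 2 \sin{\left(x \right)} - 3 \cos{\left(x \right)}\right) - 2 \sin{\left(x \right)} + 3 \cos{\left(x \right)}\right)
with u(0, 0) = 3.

Answer: u(x, t) = - 3 x^{4} - 2 \sin{\left(x \right)} + 3 \cos{\left(x \right)}

Derivation:
Substitute the ansatz u = A x^{4} + B \sin{\left(x \right)} + C \cos{\left(x \right)} into the left-hand side.
Derivatives of the ansatz:
  u_tt = 0
  u_xx = 12 A x^{2} - B \sin{\left(x \right)} - C \cos{\left(x \right)}
  u_x = 4 A x^{3} + B \cos{\left(x \right)} - C \sin{\left(x \right)}
Term by term:
  4·u·u_tt = 0
  2/3·u·u_xx = 8 A^{2} x^{6} - \frac{2 A B x^{4} \sin{\left(x \right)}}{3} + 8 A B x^{2} \sin{\left(x \right)} - \frac{2 A C x^{4} \cos{\left(x \right)}}{3} + 8 A C x^{2} \cos{\left(x \right)} - \frac{2 B^{2} \sin^{2}{\left(x \right)}}{3} - \frac{4 B C \sin{\left(x \right)} \cos{\left(x \right)}}{3} - \frac{2 C^{2} \cos^{2}{\left(x \right)}}{3}
  -2·u^2·u_x = - 8 A^{3} x^{11} - 2 A^{2} B x^{8} \cos{\left(x \right)} - 16 A^{2} B x^{7} \sin{\left(x \right)} + 2 A^{2} C x^{8} \sin{\left(x \right)} - 16 A^{2} C x^{7} \cos{\left(x \right)} - 4 A B^{2} x^{4} \sin{\left(x \right)} \cos{\left(x \right)} - 8 A B^{2} x^{3} \sin^{2}{\left(x \right)} + 4 A B C x^{4} \sin^{2}{\left(x \right)} - 4 A B C x^{4} \cos^{2}{\left(x \right)} - 16 A B C x^{3} \sin{\left(x \right)} \cos{\left(x \right)} + 4 A C^{2} x^{4} \sin{\left(x \right)} \cos{\left(x \right)} - 8 A C^{2} x^{3} \cos^{2}{\left(x \right)} - 2 B^{3} \sin^{2}{\left(x \right)} \cos{\left(x \right)} + 2 B^{2} C \sin^{3}{\left(x \right)} - 4 B^{2} C \sin{\left(x \right)} \cos^{2}{\left(x \right)} + 4 B C^{2} \sin^{2}{\left(x \right)} \cos{\left(x \right)} - 2 B C^{2} \cos^{3}{\left(x \right)} + 2 C^{3} \sin{\left(x \right)} \cos^{2}{\left(x \right)}
Sum these and collect like terms in the independent variables.
This must equal f(x, t) identically; expanded, f = 216 x^{11} + 54 x^{8} \sin{\left(x \right)} + 36 x^{8} \cos{\left(x \right)} + 288 x^{7} \sin{\left(x \right)} - 432 x^{7} \cos{\left(x \right)} + 72 x^{6} + 72 x^{4} \sin^{2}{\left(x \right)} - 60 x^{4} \sin{\left(x \right)} \cos{\left(x \right)} - 4 x^{4} \sin{\left(x \right)} - 72 x^{4} \cos^{2}{\left(x \right)} + 6 x^{4} \cos{\left(x \right)} + 96 x^{3} \sin^{2}{\left(x \right)} - 288 x^{3} \sin{\left(x \right)} \cos{\left(x \right)} + 216 x^{3} \cos^{2}{\left(x \right)} + 48 x^{2} \sin{\left(x \right)} - 72 x^{2} \cos{\left(x \right)} + 24 \sin^{3}{\left(x \right)} - 56 \sin^{2}{\left(x \right)} \cos{\left(x \right)} - \frac{8 \sin^{2}{\left(x \right)}}{3} + 6 \sin{\left(x \right)} \cos^{2}{\left(x \right)} + 8 \sin{\left(x \right)} \cos{\left(x \right)} + 36 \cos^{3}{\left(x \right)} - 6 \cos^{2}{\left(x \right)}.
Matching coefficients of the independent functions:
(each divided by its leading coefficient; functions giving the same equation are listed together)
  [x^{6}]:  A^{2} - 9 = 0
  [x^{11}]:  A^{3} + 27 = 0
  [x^{2} \sin{\left(x \right)}, x^{4} \sin{\left(x \right)}]:  A B - 6 = 0
  [x^{2} \cos{\left(x \right)}, x^{4} \cos{\left(x \right)}]:  A C + 9 = 0
  [x^{3} \sin^{2}{\left(x \right)}]:  A B^{2} + 12 = 0
  [x^{3} \cos^{2}{\left(x \right)}]:  A C^{2} + 27 = 0
  [x^{4} \sin^{2}{\left(x \right)}, x^{4} \cos^{2}{\left(x \right)}, x^{3} \sin{\left(x \right)} \cos{\left(x \right)}]:  A B C - 18 = 0
  [x^{7} \sin{\left(x \right)}, x^{8} \cos{\left(x \right)}]:  A^{2} B + 18 = 0
  [x^{7} \cos{\left(x \right)}, x^{8} \sin{\left(x \right)}]:  A^{2} C - 27 = 0
  [\sin{\left(x \right)} \cos{\left(x \right)}]:  B C + 6 = 0
  [\sin{\left(x \right)} \cos^{2}{\left(x \right)}]:  B^{2} C - \frac{C^{3}}{2} + \frac{3}{2} = 0
  [\sin^{2}{\left(x \right)} \cos{\left(x \right)}]:  B^{3} - 2 B C^{2} - 28 = 0
  [x^{4} \sin{\left(x \right)} \cos{\left(x \right)}]:  A B^{2} - A C^{2} - 15 = 0
  [\sin^{2}{\left(x \right)}]:  B^{2} - 4 = 0
  [\sin^{3}{\left(x \right)}]:  B^{2} C - 12 = 0
  [\cos^{2}{\left(x \right)}]:  C^{2} - 9 = 0
  [\cos^{3}{\left(x \right)}]:  B C^{2} + 18 = 0
Solving: A = -3, B = -2, C = 3.
Check against the point condition:
  u(0, 0) = 3  ⟹  C = 3  ✓
Hence u(x, t) = - 3 x^{4} - 2 \sin{\left(x \right)} + 3 \cos{\left(x \right)}.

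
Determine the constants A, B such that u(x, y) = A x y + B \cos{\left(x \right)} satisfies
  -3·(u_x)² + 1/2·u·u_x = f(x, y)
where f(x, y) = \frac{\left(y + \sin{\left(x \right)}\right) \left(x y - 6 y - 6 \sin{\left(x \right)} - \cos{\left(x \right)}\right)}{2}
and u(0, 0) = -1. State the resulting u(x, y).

Substitute the ansatz u = A x y + B \cos{\left(x \right)} into the left-hand side.
Derivatives of the ansatz:
  u_x = A y - B \sin{\left(x \right)}
Term by term:
  -3·(u_x)² = - 3 A^{2} y^{2} + 6 A B y \sin{\left(x \right)} - 3 B^{2} \sin^{2}{\left(x \right)}
  1/2·u·u_x = \frac{A^{2} x y^{2}}{2} - \frac{A B x y \sin{\left(x \right)}}{2} + \frac{A B y \cos{\left(x \right)}}{2} - \frac{B^{2} \sin{\left(x \right)} \cos{\left(x \right)}}{2}
So the left-hand side equals
  \frac{A^{2} x y^{2}}{2} - 3 A^{2} y^{2} - \frac{A B x y \sin{\left(x \right)}}{2} + 6 A B y \sin{\left(x \right)} + \frac{A B y \cos{\left(x \right)}}{2} - 3 B^{2} \sin^{2}{\left(x \right)} - \frac{B^{2} \sin{\left(x \right)} \cos{\left(x \right)}}{2}
This must equal f(x, y) identically; expanded, f = \frac{x y^{2}}{2} + \frac{x y \sin{\left(x \right)}}{2} - 3 y^{2} - 6 y \sin{\left(x \right)} - \frac{y \cos{\left(x \right)}}{2} - 3 \sin^{2}{\left(x \right)} - \frac{\sin{\left(x \right)} \cos{\left(x \right)}}{2}.
Matching coefficients of the independent functions:
  [y^{2}]:  - 3 A^{2} = -3
  [x y^{2}]:  \frac{A^{2}}{2} = \frac{1}{2}
  [y \sin{\left(x \right)}]:  6 A B = -6
  [y \cos{\left(x \right)}]:  \frac{A B}{2} = - \frac{1}{2}
  [\sin{\left(x \right)} \cos{\left(x \right)}]:  - \frac{B^{2}}{2} = - \frac{1}{2}
  [x y \sin{\left(x \right)}]:  - \frac{A B}{2} = \frac{1}{2}
  [\sin^{2}{\left(x \right)}]:  - 3 B^{2} = -3
These equations allow (A, B) = (-1, 1) or (1, -1).
Impose the point condition(s):
  u(0, 0) = -1  ⟹  B = -1
Only A = 1, B = -1 satisfies everything.
Hence u(x, y) = x y - \cos{\left(x \right)}.

Answer: u(x, y) = x y - \cos{\left(x \right)}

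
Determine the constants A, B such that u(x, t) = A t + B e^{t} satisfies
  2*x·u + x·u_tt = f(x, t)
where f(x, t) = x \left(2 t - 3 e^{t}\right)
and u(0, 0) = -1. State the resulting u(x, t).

Substitute the ansatz u = A t + B e^{t} into the left-hand side.
Derivatives of the ansatz:
  u_tt = B e^{t}
Term by term:
  2*x·u = 2 A t x + 2 B x e^{t}
  x·u_tt = B x e^{t}
So the left-hand side equals
  2 A t x + 3 B x e^{t}
This must equal f(x, t) = x \left(2 t - 3 e^{t}\right) identically.
Matching coefficients of the independent functions:
  [t x]:  2 A = 2
  [x e^{t}]:  3 B = -3
Solving: A = 1, B = -1.
Check against the point condition:
  u(0, 0) = -1  ⟹  B = -1  ✓
Hence u(x, t) = t - e^{t}.

Answer: u(x, t) = t - e^{t}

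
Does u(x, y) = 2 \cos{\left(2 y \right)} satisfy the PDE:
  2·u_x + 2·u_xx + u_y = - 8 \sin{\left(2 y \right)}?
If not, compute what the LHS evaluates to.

Evaluate each term of the left-hand side for u = 2 \cos{\left(2 y \right)}.
Derivatives:
  u_x = 0
  u_xx = 0
  u_y = - 4 \sin{\left(2 y \right)}
Terms:
  2·u_x = 0
  2·u_xx = 0
  u_y = - 4 \sin{\left(2 y \right)}
Sum: LHS = - 4 \sin{\left(2 y \right)}
Given right-hand side: - 8 \sin{\left(2 y \right)}. Difference LHS − RHS = 4 \sin{\left(2 y \right)} ≠ 0, so u is not a solution.

Answer: No, the LHS evaluates to - 4 \sin{\left(2 y \right)}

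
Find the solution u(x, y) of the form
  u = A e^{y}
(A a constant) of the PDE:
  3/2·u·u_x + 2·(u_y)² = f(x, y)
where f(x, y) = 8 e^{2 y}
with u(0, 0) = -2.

Substitute the ansatz u = A e^{y} into the left-hand side.
Derivatives of the ansatz:
  u_x = 0
  u_y = A e^{y}
Term by term:
  3/2·u·u_x = 0
  2·(u_y)² = 2 A^{2} e^{2 y}
So the left-hand side equals
  2 A^{2} e^{2 y}
This must equal f(x, y) = 8 e^{2 y} identically.
Matching coefficients of the independent functions:
  [e^{2 y}]:  2 A^{2} = 8
These equations allow (A) = (-2) or (2).
Impose the point condition(s):
  u(0, 0) = -2  ⟹  A = -2
Only A = -2 satisfies everything.
Hence u(x, y) = - 2 e^{y}.

Answer: u(x, y) = - 2 e^{y}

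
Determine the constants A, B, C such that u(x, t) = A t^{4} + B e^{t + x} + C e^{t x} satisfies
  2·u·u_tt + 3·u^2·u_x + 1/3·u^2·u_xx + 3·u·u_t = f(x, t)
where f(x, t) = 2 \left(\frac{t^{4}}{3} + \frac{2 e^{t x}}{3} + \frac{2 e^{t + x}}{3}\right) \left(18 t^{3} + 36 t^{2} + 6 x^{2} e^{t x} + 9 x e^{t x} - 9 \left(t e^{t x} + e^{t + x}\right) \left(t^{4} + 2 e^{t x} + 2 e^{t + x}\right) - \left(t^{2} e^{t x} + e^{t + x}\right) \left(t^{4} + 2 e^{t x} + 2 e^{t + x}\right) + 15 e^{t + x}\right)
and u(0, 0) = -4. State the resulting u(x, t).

Substitute the ansatz u = A t^{4} + B e^{t + x} + C e^{t x} into the left-hand side.
Derivatives of the ansatz:
  u_tt = 12 A t^{2} + B e^{t} e^{x} + C x^{2} e^{t x}
  u_x = B e^{t} e^{x} + C t e^{t x}
  u_xx = B e^{t} e^{x} + C t^{2} e^{t x}
  u_t = 4 A t^{3} + B e^{t} e^{x} + C x e^{t x}
Term by term:
  2·u·u_tt = 24 A^{2} t^{6} + 2 A B t^{4} e^{t} e^{x} + 24 A B t^{2} e^{t} e^{x} + 2 A C t^{4} x^{2} e^{t x} + 24 A C t^{2} e^{t x} + 2 B^{2} e^{2 t} e^{2 x} + 2 B C x^{2} e^{t} e^{x} e^{t x} + 2 B C e^{t} e^{x} e^{t x} + 2 C^{2} x^{2} e^{2 t x}
  3·u^2·u_x = 3 A^{2} B t^{8} e^{t} e^{x} + 3 A^{2} C t^{9} e^{t x} + 6 A B^{2} t^{4} e^{2 t} e^{2 x} + 6 A B C t^{5} e^{t} e^{x} e^{t x} + 6 A B C t^{4} e^{t} e^{x} e^{t x} + 6 A C^{2} t^{5} e^{2 t x} + 3 B^{3} e^{3 t} e^{3 x} + 3 B^{2} C t e^{2 t} e^{2 x} e^{t x} + 6 B^{2} C e^{2 t} e^{2 x} e^{t x} + 6 B C^{2} t e^{t} e^{x} e^{2 t x} + 3 B C^{2} e^{t} e^{x} e^{2 t x} + 3 C^{3} t e^{3 t x}
  1/3·u^2·u_xx = \frac{A^{2} B t^{8} e^{t} e^{x}}{3} + \frac{A^{2} C t^{10} e^{t x}}{3} + \frac{2 A B^{2} t^{4} e^{2 t} e^{2 x}}{3} + \frac{2 A B C t^{6} e^{t} e^{x} e^{t x}}{3} + \frac{2 A B C t^{4} e^{t} e^{x} e^{t x}}{3} + \frac{2 A C^{2} t^{6} e^{2 t x}}{3} + \frac{B^{3} e^{3 t} e^{3 x}}{3} + \frac{B^{2} C t^{2} e^{2 t} e^{2 x} e^{t x}}{3} + \frac{2 B^{2} C e^{2 t} e^{2 x} e^{t x}}{3} + \frac{2 B C^{2} t^{2} e^{t} e^{x} e^{2 t x}}{3} + \frac{B C^{2} e^{t} e^{x} e^{2 t x}}{3} + \frac{C^{3} t^{2} e^{3 t x}}{3}
  3·u·u_t = 12 A^{2} t^{7} + 3 A B t^{4} e^{t} e^{x} + 12 A B t^{3} e^{t} e^{x} + 3 A C t^{4} x e^{t x} + 12 A C t^{3} e^{t x} + 3 B^{2} e^{2 t} e^{2 x} + 3 B C x e^{t} e^{x} e^{t x} + 3 B C e^{t} e^{x} e^{t x} + 3 C^{2} x e^{2 t x}
Sum these and collect like terms in the independent variables.
This must equal f(x, t) identically; expanded, f = - \frac{2 t^{10} e^{t x}}{3} - 6 t^{9} e^{t x} - \frac{20 t^{8} e^{t} e^{x}}{3} + 12 t^{7} - \frac{8 t^{6} e^{t} e^{x} e^{t x}}{3} - \frac{8 t^{6} e^{2 t x}}{3} + 24 t^{6} - 24 t^{5} e^{t} e^{x} e^{t x} - 24 t^{5} e^{2 t x} + 4 t^{4} x^{2} e^{t x} + 6 t^{4} x e^{t x} - \frac{80 t^{4} e^{2 t} e^{2 x}}{3} - \frac{80 t^{4} e^{t} e^{x} e^{t x}}{3} + 10 t^{4} e^{t} e^{x} + 24 t^{3} e^{t} e^{x} + 24 t^{3} e^{t x} - \frac{8 t^{2} e^{2 t} e^{2 x} e^{t x}}{3} - \frac{16 t^{2} e^{t} e^{x} e^{2 t x}}{3} + 48 t^{2} e^{t} e^{x} - \frac{8 t^{2} e^{3 t x}}{3} + 48 t^{2} e^{t x} - 24 t e^{2 t} e^{2 x} e^{t x} - 48 t e^{t} e^{x} e^{2 t x} - 24 t e^{3 t x} + 8 x^{2} e^{t} e^{x} e^{t x} + 8 x^{2} e^{2 t x} + 12 x e^{t} e^{x} e^{t x} + 12 x e^{2 t x} - \frac{80 e^{3 t} e^{3 x}}{3} - \frac{160 e^{2 t} e^{2 x} e^{t x}}{3} + 20 e^{2 t} e^{2 x} - \frac{80 e^{t} e^{x} e^{2 t x}}{3} + 20 e^{t} e^{x} e^{t x}.
Matching coefficients of the independent functions:
(each divided by its leading coefficient; functions giving the same equation are listed together)
  [t^{6}, t^{7}]:  A^{2} - 1 = 0
  [t e^{3 t x}, t^{2} e^{3 t x}]:  C^{3} + 8 = 0
  [t^{2} e^{t x}, t^{3} e^{t x}, t^{4} x e^{t x}, …]:  A C - 2 = 0
  [t^{5} e^{2 t x}, t^{6} e^{2 t x}]:  A C^{2} + 4 = 0
  [t^{9} e^{t x}, t^{10} e^{t x}]:  A^{2} C + 2 = 0
  [x e^{2 t x}, x^{2} e^{2 t x}]:  C^{2} - 4 = 0
  [e^{2 t} e^{2 x}]:  B^{2} - 4 = 0
  [e^{3 t} e^{3 x}]:  B^{3} + 8 = 0
  [t^{2} e^{t} e^{x}, t^{3} e^{t} e^{x}, t^{4} e^{t} e^{x}]:  A B - 2 = 0
  [t^{4} e^{2 t} e^{2 x}]:  A B^{2} + 4 = 0
  [t^{8} e^{t} e^{x}]:  A^{2} B + 2 = 0
  [e^{t} e^{x} e^{t x}, x e^{t} e^{x} e^{t x}, x^{2} e^{t} e^{x} e^{t x}]:  B C - 4 = 0
  [e^{t} e^{x} e^{2 t x}, t e^{t} e^{x} e^{2 t x}, t^{2} e^{t} e^{x} e^{2 t x}]:  B C^{2} + 8 = 0
  [e^{2 t} e^{2 x} e^{t x}, t e^{2 t} e^{2 x} e^{t x}, t^{2} e^{2 t} e^{2 x} e^{t x}]:  B^{2} C + 8 = 0
  [t^{4} e^{t} e^{x} e^{t x}, t^{5} e^{t} e^{x} e^{t x}, t^{6} e^{t} e^{x} e^{t x}]:  A B C + 4 = 0
Solving: A = -1, B = -2, C = -2.
Check against the point condition:
  u(0, 0) = -4  ⟹  B + C = -4  ✓
Hence u(x, t) = - t^{4} - 2 e^{t x} - 2 e^{t + x}.

Answer: u(x, t) = - t^{4} - 2 e^{t x} - 2 e^{t + x}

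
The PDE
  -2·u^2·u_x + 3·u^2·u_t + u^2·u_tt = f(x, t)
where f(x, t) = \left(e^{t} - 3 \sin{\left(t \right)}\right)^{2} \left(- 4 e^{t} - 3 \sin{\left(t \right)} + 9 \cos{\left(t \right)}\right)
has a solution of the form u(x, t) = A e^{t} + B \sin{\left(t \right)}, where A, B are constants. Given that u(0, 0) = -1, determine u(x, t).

Substitute the ansatz u = A e^{t} + B \sin{\left(t \right)} into the left-hand side.
Derivatives of the ansatz:
  u_x = 0
  u_t = A e^{t} + B \cos{\left(t \right)}
  u_tt = A e^{t} - B \sin{\left(t \right)}
Term by term:
  -2·u^2·u_x = 0
  3·u^2·u_t = 3 A^{3} e^{3 t} + 6 A^{2} B e^{2 t} \sin{\left(t \right)} + 3 A^{2} B e^{2 t} \cos{\left(t \right)} + 3 A B^{2} e^{t} \sin^{2}{\left(t \right)} + 6 A B^{2} e^{t} \sin{\left(t \right)} \cos{\left(t \right)} + 3 B^{3} \sin^{2}{\left(t \right)} \cos{\left(t \right)}
  u^2·u_tt = A^{3} e^{3 t} + A^{2} B e^{2 t} \sin{\left(t \right)} - A B^{2} e^{t} \sin^{2}{\left(t \right)} - B^{3} \sin^{3}{\left(t \right)}
So the left-hand side equals
  4 A^{3} e^{3 t} + 7 A^{2} B e^{2 t} \sin{\left(t \right)} + 3 A^{2} B e^{2 t} \cos{\left(t \right)} + 2 A B^{2} e^{t} \sin^{2}{\left(t \right)} + 6 A B^{2} e^{t} \sin{\left(t \right)} \cos{\left(t \right)} - B^{3} \sin^{3}{\left(t \right)} + 3 B^{3} \sin^{2}{\left(t \right)} \cos{\left(t \right)}
This must equal f(x, t) identically; expanded, f = - 4 e^{3 t} + 21 e^{2 t} \sin{\left(t \right)} + 9 e^{2 t} \cos{\left(t \right)} - 18 e^{t} \sin^{2}{\left(t \right)} - 54 e^{t} \sin{\left(t \right)} \cos{\left(t \right)} - 27 \sin^{3}{\left(t \right)} + 81 \sin^{2}{\left(t \right)} \cos{\left(t \right)}.
Matching coefficients of the independent functions:
  [e^{t} \sin^{2}{\left(t \right)}]:  2 A B^{2} = -18
  [e^{2 t} \sin{\left(t \right)}]:  7 A^{2} B = 21
  [e^{2 t} \cos{\left(t \right)}]:  3 A^{2} B = 9
  [\sin^{2}{\left(t \right)} \cos{\left(t \right)}]:  3 B^{3} = 81
  [e^{t} \sin{\left(t \right)} \cos{\left(t \right)}]:  6 A B^{2} = -54
  [e^{3 t}]:  4 A^{3} = -4
  [\sin^{3}{\left(t \right)}]:  - B^{3} = -27
Solving: A = -1, B = 3.
Check against the point condition:
  u(0, 0) = -1  ⟹  A = -1  ✓
Hence u(x, t) = - e^{t} + 3 \sin{\left(t \right)}.

Answer: u(x, t) = - e^{t} + 3 \sin{\left(t \right)}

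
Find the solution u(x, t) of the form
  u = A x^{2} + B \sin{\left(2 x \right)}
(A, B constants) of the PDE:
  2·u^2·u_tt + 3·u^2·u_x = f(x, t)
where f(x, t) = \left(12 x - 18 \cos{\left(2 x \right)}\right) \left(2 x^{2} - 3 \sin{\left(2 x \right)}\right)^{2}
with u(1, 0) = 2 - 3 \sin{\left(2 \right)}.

Substitute the ansatz u = A x^{2} + B \sin{\left(2 x \right)} into the left-hand side.
Derivatives of the ansatz:
  u_tt = 0
  u_x = 2 A x + 2 B \cos{\left(2 x \right)}
Term by term:
  2·u^2·u_tt = 0
  3·u^2·u_x = 6 A^{3} x^{5} + 6 A^{2} B x^{4} \cos{\left(2 x \right)} + 12 A^{2} B x^{3} \sin{\left(2 x \right)} + 12 A B^{2} x^{2} \sin{\left(2 x \right)} \cos{\left(2 x \right)} + 6 A B^{2} x \sin^{2}{\left(2 x \right)} + 6 B^{3} \sin^{2}{\left(2 x \right)} \cos{\left(2 x \right)}
So the left-hand side equals
  6 A^{3} x^{5} + 6 A^{2} B x^{4} \cos{\left(2 x \right)} + 12 A^{2} B x^{3} \sin{\left(2 x \right)} + 12 A B^{2} x^{2} \sin{\left(2 x \right)} \cos{\left(2 x \right)} + 6 A B^{2} x \sin^{2}{\left(2 x \right)} + 6 B^{3} \sin^{2}{\left(2 x \right)} \cos{\left(2 x \right)}
This must equal f(x, t) identically; expanded, f = 48 x^{5} - 72 x^{4} \cos{\left(2 x \right)} - 144 x^{3} \sin{\left(2 x \right)} + 216 x^{2} \sin{\left(2 x \right)} \cos{\left(2 x \right)} + 108 x \sin^{2}{\left(2 x \right)} - 162 \sin^{2}{\left(2 x \right)} \cos{\left(2 x \right)}.
Matching coefficients of the independent functions:
  [x^{5}]:  6 A^{3} = 48
  [x \sin^{2}{\left(2 x \right)}]:  6 A B^{2} = 108
  [x^{3} \sin{\left(2 x \right)}]:  12 A^{2} B = -144
  [x^{4} \cos{\left(2 x \right)}]:  6 A^{2} B = -72
  [\sin^{2}{\left(2 x \right)} \cos{\left(2 x \right)}]:  6 B^{3} = -162
  [x^{2} \sin{\left(2 x \right)} \cos{\left(2 x \right)}]:  12 A B^{2} = 216
Solving: A = 2, B = -3.
Check against the point condition:
  u(1, 0) = 2 - 3 \sin{\left(2 \right)}  ⟹  A + B \sin{\left(2 \right)} = 2 - 3 \sin{\left(2 \right)}  ✓
Hence u(x, t) = 2 x^{2} - 3 \sin{\left(2 x \right)}.

Answer: u(x, t) = 2 x^{2} - 3 \sin{\left(2 x \right)}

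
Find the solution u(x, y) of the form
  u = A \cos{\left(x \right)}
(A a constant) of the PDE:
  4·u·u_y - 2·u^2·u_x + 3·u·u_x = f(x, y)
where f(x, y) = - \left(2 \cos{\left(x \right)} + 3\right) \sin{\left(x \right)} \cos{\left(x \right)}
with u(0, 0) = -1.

Substitute the ansatz u = A \cos{\left(x \right)} into the left-hand side.
Derivatives of the ansatz:
  u_y = 0
  u_x = - A \sin{\left(x \right)}
Term by term:
  4·u·u_y = 0
  -2·u^2·u_x = 2 A^{3} \sin{\left(x \right)} \cos^{2}{\left(x \right)}
  3·u·u_x = - 3 A^{2} \sin{\left(x \right)} \cos{\left(x \right)}
So the left-hand side equals
  2 A^{3} \sin{\left(x \right)} \cos^{2}{\left(x \right)} - 3 A^{2} \sin{\left(x \right)} \cos{\left(x \right)}
This must equal f(x, y) identically; expanded, f = - 2 \sin{\left(x \right)} \cos^{2}{\left(x \right)} - 3 \sin{\left(x \right)} \cos{\left(x \right)}.
Matching coefficients of the independent functions:
  [\sin{\left(x \right)} \cos{\left(x \right)}]:  - 3 A^{2} = -3
  [\sin{\left(x \right)} \cos^{2}{\left(x \right)}]:  2 A^{3} = -2
Solving: A = -1.
Check against the point condition:
  u(0, 0) = -1  ⟹  A = -1  ✓
Hence u(x, y) = - \cos{\left(x \right)}.

Answer: u(x, y) = - \cos{\left(x \right)}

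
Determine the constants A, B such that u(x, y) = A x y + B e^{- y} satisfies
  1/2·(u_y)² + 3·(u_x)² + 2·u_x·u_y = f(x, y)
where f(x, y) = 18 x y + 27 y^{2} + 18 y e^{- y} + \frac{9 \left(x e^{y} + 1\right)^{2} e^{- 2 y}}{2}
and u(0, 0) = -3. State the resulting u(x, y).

Substitute the ansatz u = A x y + B e^{- y} into the left-hand side.
Derivatives of the ansatz:
  u_y = A x - B e^{- y}
  u_x = A y
Term by term:
  1/2·(u_y)² = \frac{A^{2} x^{2}}{2} - A B x e^{- y} + \frac{B^{2} e^{- 2 y}}{2}
  3·(u_x)² = 3 A^{2} y^{2}
  2·u_x·u_y = 2 A^{2} x y - 2 A B y e^{- y}
So the left-hand side equals
  \frac{A^{2} x^{2}}{2} + 2 A^{2} x y + 3 A^{2} y^{2} - A B x e^{- y} - 2 A B y e^{- y} + \frac{B^{2} e^{- 2 y}}{2}
This must equal f(x, y) identically; expanded, f = \frac{9 x^{2}}{2} + 18 x y + 9 x e^{- y} + 27 y^{2} + 18 y e^{- y} + \frac{9 e^{- 2 y}}{2}.
Matching coefficients of the independent functions:
  [x^{2}]:  \frac{A^{2}}{2} = \frac{9}{2}
  [y^{2}]:  3 A^{2} = 27
  [x y]:  2 A^{2} = 18
  [x e^{- y}]:  - A B = 9
  [y e^{- y}]:  - 2 A B = 18
  [e^{- 2 y}]:  \frac{B^{2}}{2} = \frac{9}{2}
These equations allow (A, B) = (-3, 3) or (3, -3).
Impose the point condition(s):
  u(0, 0) = -3  ⟹  B = -3
Only A = 3, B = -3 satisfies everything.
Hence u(x, y) = 3 x y - 3 e^{- y}.

Answer: u(x, y) = 3 x y - 3 e^{- y}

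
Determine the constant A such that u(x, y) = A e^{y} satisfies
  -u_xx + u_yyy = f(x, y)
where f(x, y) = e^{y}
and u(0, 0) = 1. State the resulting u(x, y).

Substitute the ansatz u = A e^{y} into the left-hand side.
Derivatives of the ansatz:
  u_xx = 0
  u_yyy = A e^{y}
Term by term:
  -u_xx = 0
  u_yyy = A e^{y}
So the left-hand side equals
  A e^{y}
This must equal f(x, y) = e^{y} identically.
Matching coefficients of the independent functions:
  [e^{y}]:  A = 1
Solving: A = 1.
Check against the point condition:
  u(0, 0) = 1  ⟹  A = 1  ✓
Hence u(x, y) = e^{y}.

Answer: u(x, y) = e^{y}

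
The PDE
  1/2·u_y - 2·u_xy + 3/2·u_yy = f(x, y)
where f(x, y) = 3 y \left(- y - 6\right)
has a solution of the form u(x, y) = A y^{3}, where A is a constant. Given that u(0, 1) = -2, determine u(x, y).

Answer: u(x, y) = - 2 y^{3}

Derivation:
Substitute the ansatz u = A y^{3} into the left-hand side.
Derivatives of the ansatz:
  u_y = 3 A y^{2}
  u_xy = 0
  u_yy = 6 A y
Term by term:
  1/2·u_y = \frac{3 A y^{2}}{2}
  -2·u_xy = 0
  3/2·u_yy = 9 A y
So the left-hand side equals
  \frac{3 A y^{2}}{2} + 9 A y
This must equal f(x, y) identically; expanded, f = - 3 y^{2} - 18 y.
Matching coefficients of the independent functions:
  [y]:  9 A = -18
  [y^{2}]:  \frac{3 A}{2} = -3
Solving: A = -2.
Check against the point condition:
  u(0, 1) = -2  ⟹  A = -2  ✓
Hence u(x, y) = - 2 y^{3}.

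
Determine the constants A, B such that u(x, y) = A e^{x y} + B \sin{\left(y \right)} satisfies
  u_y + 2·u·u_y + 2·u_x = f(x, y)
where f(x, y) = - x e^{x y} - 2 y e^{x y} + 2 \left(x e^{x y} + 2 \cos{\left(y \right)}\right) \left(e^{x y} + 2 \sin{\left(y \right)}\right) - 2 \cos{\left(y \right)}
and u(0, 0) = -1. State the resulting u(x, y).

Substitute the ansatz u = A e^{x y} + B \sin{\left(y \right)} into the left-hand side.
Derivatives of the ansatz:
  u_y = A x e^{x y} + B \cos{\left(y \right)}
  u_x = A y e^{x y}
Term by term:
  u_y = A x e^{x y} + B \cos{\left(y \right)}
  2·u·u_y = 2 A^{2} x e^{2 x y} + 2 A B x e^{x y} \sin{\left(y \right)} + 2 A B e^{x y} \cos{\left(y \right)} + 2 B^{2} \sin{\left(y \right)} \cos{\left(y \right)}
  2·u_x = 2 A y e^{x y}
So the left-hand side equals
  2 A^{2} x e^{2 x y} + 2 A B x e^{x y} \sin{\left(y \right)} + 2 A B e^{x y} \cos{\left(y \right)} + A x e^{x y} + 2 A y e^{x y} + 2 B^{2} \sin{\left(y \right)} \cos{\left(y \right)} + B \cos{\left(y \right)}
This must equal f(x, y) identically; expanded, f = 2 x e^{2 x y} + 4 x e^{x y} \sin{\left(y \right)} - x e^{x y} - 2 y e^{x y} + 4 e^{x y} \cos{\left(y \right)} + 8 \sin{\left(y \right)} \cos{\left(y \right)} - 2 \cos{\left(y \right)}.
Matching coefficients of the independent functions:
  [x e^{x y}]:  A = -1
  [x e^{2 x y}]:  2 A^{2} = 2
  [y e^{x y}]:  2 A = -2
  [e^{x y} \cos{\left(y \right)}, x e^{x y} \sin{\left(y \right)}]:  2 A B = 4
  [\sin{\left(y \right)} \cos{\left(y \right)}]:  2 B^{2} = 8
  [\cos{\left(y \right)}]:  B = -2
Solving: A = -1, B = -2.
Check against the point condition:
  u(0, 0) = -1  ⟹  A = -1  ✓
Hence u(x, y) = - e^{x y} - 2 \sin{\left(y \right)}.

Answer: u(x, y) = - e^{x y} - 2 \sin{\left(y \right)}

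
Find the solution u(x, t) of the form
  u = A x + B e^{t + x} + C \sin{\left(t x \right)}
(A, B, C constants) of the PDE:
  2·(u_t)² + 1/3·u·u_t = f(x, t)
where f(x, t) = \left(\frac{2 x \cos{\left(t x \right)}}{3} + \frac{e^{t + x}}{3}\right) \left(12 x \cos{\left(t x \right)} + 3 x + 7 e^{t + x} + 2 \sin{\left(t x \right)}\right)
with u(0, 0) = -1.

Answer: u(x, t) = - 3 x - e^{t + x} - 2 \sin{\left(t x \right)}

Derivation:
Substitute the ansatz u = A x + B e^{t + x} + C \sin{\left(t x \right)} into the left-hand side.
Derivatives of the ansatz:
  u_t = B e^{t} e^{x} + C x \cos{\left(t x \right)}
Term by term:
  2·(u_t)² = 2 B^{2} e^{2 t} e^{2 x} + 4 B C x e^{t} e^{x} \cos{\left(t x \right)} + 2 C^{2} x^{2} \cos^{2}{\left(t x \right)}
  1/3·u·u_t = \frac{A B x e^{t} e^{x}}{3} + \frac{A C x^{2} \cos{\left(t x \right)}}{3} + \frac{B^{2} e^{2 t} e^{2 x}}{3} + \frac{B C x e^{t} e^{x} \cos{\left(t x \right)}}{3} + \frac{B C e^{t} e^{x} \sin{\left(t x \right)}}{3} + \frac{C^{2} x \sin{\left(t x \right)} \cos{\left(t x \right)}}{3}
So the left-hand side equals
  \frac{A B x e^{t} e^{x}}{3} + \frac{A C x^{2} \cos{\left(t x \right)}}{3} + \frac{7 B^{2} e^{2 t} e^{2 x}}{3} + \frac{13 B C x e^{t} e^{x} \cos{\left(t x \right)}}{3} + \frac{B C e^{t} e^{x} \sin{\left(t x \right)}}{3} + 2 C^{2} x^{2} \cos^{2}{\left(t x \right)} + \frac{C^{2} x \sin{\left(t x \right)} \cos{\left(t x \right)}}{3}
This must equal f(x, t) identically; expanded, f = 8 x^{2} \cos^{2}{\left(t x \right)} + 2 x^{2} \cos{\left(t x \right)} + \frac{26 x e^{t} e^{x} \cos{\left(t x \right)}}{3} + x e^{t} e^{x} + \frac{4 x \sin{\left(t x \right)} \cos{\left(t x \right)}}{3} + \frac{7 e^{2 t} e^{2 x}}{3} + \frac{2 e^{t} e^{x} \sin{\left(t x \right)}}{3}.
Matching coefficients of the independent functions:
  [x^{2} \cos{\left(t x \right)}]:  \frac{A C}{3} = 2
  [x^{2} \cos^{2}{\left(t x \right)}]:  2 C^{2} = 8
  [e^{2 t} e^{2 x}]:  \frac{7 B^{2}}{3} = \frac{7}{3}
  [x e^{t} e^{x}]:  \frac{A B}{3} = 1
  [x \sin{\left(t x \right)} \cos{\left(t x \right)}]:  \frac{C^{2}}{3} = \frac{4}{3}
  [e^{t} e^{x} \sin{\left(t x \right)}]:  \frac{B C}{3} = \frac{2}{3}
  [x e^{t} e^{x} \cos{\left(t x \right)}]:  \frac{13 B C}{3} = \frac{26}{3}
These equations allow (A, B, C) = (-3, -1, -2) or (3, 1, 2).
Impose the point condition(s):
  u(0, 0) = -1  ⟹  B = -1
Only A = -3, B = -1, C = -2 satisfies everything.
Hence u(x, t) = - 3 x - e^{t + x} - 2 \sin{\left(t x \right)}.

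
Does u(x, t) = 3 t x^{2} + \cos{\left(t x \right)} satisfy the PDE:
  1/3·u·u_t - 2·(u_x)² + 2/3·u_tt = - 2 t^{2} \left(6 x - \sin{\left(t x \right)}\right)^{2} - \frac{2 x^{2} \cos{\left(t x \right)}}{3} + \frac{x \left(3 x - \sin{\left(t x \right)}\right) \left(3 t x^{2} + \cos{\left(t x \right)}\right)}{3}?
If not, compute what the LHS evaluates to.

Evaluate each term of the left-hand side for u = 3 t x^{2} + \cos{\left(t x \right)}.
Derivatives:
  u_t = 3 x^{2} - x \sin{\left(t x \right)}
  u_x = 6 t x - t \sin{\left(t x \right)}
  u_tt = - x^{2} \cos{\left(t x \right)}
Terms:
  1/3·u·u_t = \frac{x \left(3 x - \sin{\left(t x \right)}\right) \left(3 t x^{2} + \cos{\left(t x \right)}\right)}{3}
  -2·(u_x)² = - 2 t^{2} \left(6 x - \sin{\left(t x \right)}\right)^{2}
  2/3·u_tt = - \frac{2 x^{2} \cos{\left(t x \right)}}{3}
Sum: LHS = - 2 t^{2} \left(6 x - \sin{\left(t x \right)}\right)^{2} - \frac{2 x^{2} \cos{\left(t x \right)}}{3} + \frac{x \left(3 x - \sin{\left(t x \right)}\right) \left(3 t x^{2} + \cos{\left(t x \right)}\right)}{3}
This is exactly the given right-hand side, so u is a solution.

Answer: Yes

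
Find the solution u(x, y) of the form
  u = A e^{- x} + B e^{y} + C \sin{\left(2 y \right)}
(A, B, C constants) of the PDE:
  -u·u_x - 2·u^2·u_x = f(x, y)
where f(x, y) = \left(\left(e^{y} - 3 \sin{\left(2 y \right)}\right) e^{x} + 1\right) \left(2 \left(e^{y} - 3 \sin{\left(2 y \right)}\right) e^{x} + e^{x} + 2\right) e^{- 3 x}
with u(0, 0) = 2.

Substitute the ansatz u = A e^{- x} + B e^{y} + C \sin{\left(2 y \right)} into the left-hand side.
Derivatives of the ansatz:
  u_x = - A e^{- x}
Term by term:
  -u·u_x = A^{2} e^{- 2 x} + A B e^{- x} e^{y} + A C e^{- x} \sin{\left(2 y \right)}
  -2·u^2·u_x = 2 A^{3} e^{- 3 x} + 4 A^{2} B e^{- 2 x} e^{y} + 4 A^{2} C e^{- 2 x} \sin{\left(2 y \right)} + 2 A B^{2} e^{- x} e^{2 y} + 4 A B C e^{- x} e^{y} \sin{\left(2 y \right)} + 2 A C^{2} e^{- x} \sin^{2}{\left(2 y \right)}
So the left-hand side equals
  2 A^{3} e^{- 3 x} + 4 A^{2} B e^{- 2 x} e^{y} + 4 A^{2} C e^{- 2 x} \sin{\left(2 y \right)} + A^{2} e^{- 2 x} + 2 A B^{2} e^{- x} e^{2 y} + 4 A B C e^{- x} e^{y} \sin{\left(2 y \right)} + A B e^{- x} e^{y} + 2 A C^{2} e^{- x} \sin^{2}{\left(2 y \right)} + A C e^{- x} \sin{\left(2 y \right)}
This must equal f(x, y) identically; expanded, f = 2 e^{- x} e^{2 y} - 12 e^{- x} e^{y} \sin{\left(2 y \right)} + e^{- x} e^{y} + 18 e^{- x} \sin^{2}{\left(2 y \right)} - 3 e^{- x} \sin{\left(2 y \right)} + 4 e^{- 2 x} e^{y} - 12 e^{- 2 x} \sin{\left(2 y \right)} + e^{- 2 x} + 2 e^{- 3 x}.
Matching coefficients of the independent functions:
  [e^{- 2 x} e^{y}]:  4 A^{2} B = 4
  [e^{- 2 x} \sin{\left(2 y \right)}]:  4 A^{2} C = -12
  [e^{- x} e^{y}]:  A B = 1
  [e^{- x} e^{2 y}]:  2 A B^{2} = 2
  [e^{- x} \sin{\left(2 y \right)}]:  A C = -3
  [e^{- x} \sin^{2}{\left(2 y \right)}]:  2 A C^{2} = 18
  [e^{- x} e^{y} \sin{\left(2 y \right)}]:  4 A B C = -12
  [e^{- 3 x}]:  2 A^{3} = 2
  [e^{- 2 x}]:  A^{2} = 1
Solving: A = 1, B = 1, C = -3.
Check against the point condition:
  u(0, 0) = 2  ⟹  A + B = 2  ✓
Hence u(x, y) = e^{y} - 3 \sin{\left(2 y \right)} + e^{- x}.

Answer: u(x, y) = e^{y} - 3 \sin{\left(2 y \right)} + e^{- x}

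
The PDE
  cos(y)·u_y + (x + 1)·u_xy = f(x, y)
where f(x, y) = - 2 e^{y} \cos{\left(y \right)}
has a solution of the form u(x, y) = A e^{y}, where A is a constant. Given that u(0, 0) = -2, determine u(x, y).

Answer: u(x, y) = - 2 e^{y}

Derivation:
Substitute the ansatz u = A e^{y} into the left-hand side.
Derivatives of the ansatz:
  u_y = A e^{y}
  u_xy = 0
Term by term:
  cos(y)·u_y = A e^{y} \cos{\left(y \right)}
  (x + 1)·u_xy = 0
So the left-hand side equals
  A e^{y} \cos{\left(y \right)}
This must equal f(x, y) = - 2 e^{y} \cos{\left(y \right)} identically.
Matching coefficients of the independent functions:
  [e^{y} \cos{\left(y \right)}]:  A = -2
Solving: A = -2.
Check against the point condition:
  u(0, 0) = -2  ⟹  A = -2  ✓
Hence u(x, y) = - 2 e^{y}.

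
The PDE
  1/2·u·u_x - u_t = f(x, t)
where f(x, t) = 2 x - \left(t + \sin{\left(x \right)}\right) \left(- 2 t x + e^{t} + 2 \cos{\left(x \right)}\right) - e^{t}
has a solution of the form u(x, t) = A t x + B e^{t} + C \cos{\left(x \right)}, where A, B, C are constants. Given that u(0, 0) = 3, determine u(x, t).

Substitute the ansatz u = A t x + B e^{t} + C \cos{\left(x \right)} into the left-hand side.
Derivatives of the ansatz:
  u_x = A t - C \sin{\left(x \right)}
  u_t = A x + B e^{t}
Term by term:
  1/2·u·u_x = \frac{A^{2} t^{2} x}{2} + \frac{A B t e^{t}}{2} - \frac{A C t x \sin{\left(x \right)}}{2} + \frac{A C t \cos{\left(x \right)}}{2} - \frac{B C e^{t} \sin{\left(x \right)}}{2} - \frac{C^{2} \sin{\left(x \right)} \cos{\left(x \right)}}{2}
  -u_t = - A x - B e^{t}
So the left-hand side equals
  \frac{A^{2} t^{2} x}{2} + \frac{A B t e^{t}}{2} - \frac{A C t x \sin{\left(x \right)}}{2} + \frac{A C t \cos{\left(x \right)}}{2} - A x - \frac{B C e^{t} \sin{\left(x \right)}}{2} - B e^{t} - \frac{C^{2} \sin{\left(x \right)} \cos{\left(x \right)}}{2}
This must equal f(x, t) identically; expanded, f = 2 t^{2} x + 2 t x \sin{\left(x \right)} - t e^{t} - 2 t \cos{\left(x \right)} + 2 x - e^{t} \sin{\left(x \right)} - e^{t} - 2 \sin{\left(x \right)} \cos{\left(x \right)}.
Matching coefficients of the independent functions:
  [x]:  - A = 2
  [t e^{t}]:  \frac{A B}{2} = -1
  [t \cos{\left(x \right)}]:  \frac{A C}{2} = -2
  [t^{2} x]:  \frac{A^{2}}{2} = 2
  [e^{t} \sin{\left(x \right)}]:  - \frac{B C}{2} = -1
  [\sin{\left(x \right)} \cos{\left(x \right)}]:  - \frac{C^{2}}{2} = -2
  [t x \sin{\left(x \right)}]:  - \frac{A C}{2} = 2
  [e^{t}]:  - B = -1
Solving: A = -2, B = 1, C = 2.
Check against the point condition:
  u(0, 0) = 3  ⟹  B + C = 3  ✓
Hence u(x, t) = - 2 t x + e^{t} + 2 \cos{\left(x \right)}.

Answer: u(x, t) = - 2 t x + e^{t} + 2 \cos{\left(x \right)}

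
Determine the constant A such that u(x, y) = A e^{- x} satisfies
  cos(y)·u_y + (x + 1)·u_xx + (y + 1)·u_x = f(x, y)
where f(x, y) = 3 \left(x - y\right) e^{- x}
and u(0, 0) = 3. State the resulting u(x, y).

Substitute the ansatz u = A e^{- x} into the left-hand side.
Derivatives of the ansatz:
  u_y = 0
  u_xx = A e^{- x}
  u_x = - A e^{- x}
Term by term:
  cos(y)·u_y = 0
  (x + 1)·u_xx = A x e^{- x} + A e^{- x}
  (y + 1)·u_x = - A y e^{- x} - A e^{- x}
So the left-hand side equals
  A x e^{- x} - A y e^{- x}
This must equal f(x, y) identically; expanded, f = 3 x e^{- x} - 3 y e^{- x}.
Matching coefficients of the independent functions:
  [x e^{- x}]:  A = 3
  [y e^{- x}]:  - A = -3
Solving: A = 3.
Check against the point condition:
  u(0, 0) = 3  ⟹  A = 3  ✓
Hence u(x, y) = 3 e^{- x}.

Answer: u(x, y) = 3 e^{- x}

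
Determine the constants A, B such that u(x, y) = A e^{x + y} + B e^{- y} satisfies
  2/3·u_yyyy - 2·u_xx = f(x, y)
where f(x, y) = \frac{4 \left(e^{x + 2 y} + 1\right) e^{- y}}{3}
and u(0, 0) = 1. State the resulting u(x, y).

Substitute the ansatz u = A e^{x + y} + B e^{- y} into the left-hand side.
Derivatives of the ansatz:
  u_yyyy = A e^{x} e^{y} + B e^{- y}
  u_xx = A e^{x} e^{y}
Term by term:
  2/3·u_yyyy = \frac{2 A e^{x} e^{y}}{3} + \frac{2 B e^{- y}}{3}
  -2·u_xx = - 2 A e^{x} e^{y}
So the left-hand side equals
  - \frac{4 A e^{x} e^{y}}{3} + \frac{2 B e^{- y}}{3}
This must equal f(x, y) identically; expanded, f = \frac{4 e^{x} e^{y}}{3} + \frac{4 e^{- y}}{3}.
Matching coefficients of the independent functions:
  [e^{x} e^{y}]:  - \frac{4 A}{3} = \frac{4}{3}
  [e^{- y}]:  \frac{2 B}{3} = \frac{4}{3}
Solving: A = -1, B = 2.
Check against the point condition:
  u(0, 0) = 1  ⟹  A + B = 1  ✓
Hence u(x, y) = - e^{x + y} + 2 e^{- y}.

Answer: u(x, y) = - e^{x + y} + 2 e^{- y}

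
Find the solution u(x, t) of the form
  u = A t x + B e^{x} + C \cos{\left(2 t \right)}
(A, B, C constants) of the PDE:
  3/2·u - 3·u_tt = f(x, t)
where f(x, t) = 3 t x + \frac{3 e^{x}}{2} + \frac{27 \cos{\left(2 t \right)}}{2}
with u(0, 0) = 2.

Substitute the ansatz u = A t x + B e^{x} + C \cos{\left(2 t \right)} into the left-hand side.
Derivatives of the ansatz:
  u_tt = - 4 C \cos{\left(2 t \right)}
Term by term:
  3/2·u = \frac{3 A t x}{2} + \frac{3 B e^{x}}{2} + \frac{3 C \cos{\left(2 t \right)}}{2}
  -3·u_tt = 12 C \cos{\left(2 t \right)}
So the left-hand side equals
  \frac{3 A t x}{2} + \frac{3 B e^{x}}{2} + \frac{27 C \cos{\left(2 t \right)}}{2}
This must equal f(x, t) = 3 t x + \frac{3 e^{x}}{2} + \frac{27 \cos{\left(2 t \right)}}{2} identically.
Matching coefficients of the independent functions:
  [t x]:  \frac{3 A}{2} = 3
  [e^{x}]:  \frac{3 B}{2} = \frac{3}{2}
  [\cos{\left(2 t \right)}]:  \frac{27 C}{2} = \frac{27}{2}
Solving: A = 2, B = 1, C = 1.
Check against the point condition:
  u(0, 0) = 2  ⟹  B + C = 2  ✓
Hence u(x, t) = 2 t x + e^{x} + \cos{\left(2 t \right)}.

Answer: u(x, t) = 2 t x + e^{x} + \cos{\left(2 t \right)}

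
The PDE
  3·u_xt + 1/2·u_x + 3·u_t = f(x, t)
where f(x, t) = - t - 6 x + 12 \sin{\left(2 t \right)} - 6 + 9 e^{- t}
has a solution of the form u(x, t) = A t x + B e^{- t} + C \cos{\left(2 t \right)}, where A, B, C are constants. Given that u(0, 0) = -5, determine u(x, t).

Answer: u(x, t) = - 2 t x - 2 \cos{\left(2 t \right)} - 3 e^{- t}

Derivation:
Substitute the ansatz u = A t x + B e^{- t} + C \cos{\left(2 t \right)} into the left-hand side.
Derivatives of the ansatz:
  u_xt = A
  u_x = A t
  u_t = A x - B e^{- t} - 2 C \sin{\left(2 t \right)}
Term by term:
  3·u_xt = 3 A
  1/2·u_x = \frac{A t}{2}
  3·u_t = 3 A x - 3 B e^{- t} - 6 C \sin{\left(2 t \right)}
So the left-hand side equals
  \frac{A t}{2} + 3 A x + 3 A - 3 B e^{- t} - 6 C \sin{\left(2 t \right)}
This must equal f(x, t) = - t - 6 x + 12 \sin{\left(2 t \right)} - 6 + 9 e^{- t} identically.
Matching coefficients of the independent functions:
  [constant term, x]:  3 A = -6
  [t]:  \frac{A}{2} = -1
  [e^{- t}]:  - 3 B = 9
  [\sin{\left(2 t \right)}]:  - 6 C = 12
Solving: A = -2, B = -3, C = -2.
Check against the point condition:
  u(0, 0) = -5  ⟹  B + C = -5  ✓
Hence u(x, t) = - 2 t x - 2 \cos{\left(2 t \right)} - 3 e^{- t}.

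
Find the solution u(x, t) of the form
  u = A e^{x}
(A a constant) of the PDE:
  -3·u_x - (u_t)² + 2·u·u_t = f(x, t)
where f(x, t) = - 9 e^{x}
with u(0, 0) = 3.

Substitute the ansatz u = A e^{x} into the left-hand side.
Derivatives of the ansatz:
  u_x = A e^{x}
  u_t = 0
Term by term:
  -3·u_x = - 3 A e^{x}
  -(u_t)² = 0
  2·u·u_t = 0
So the left-hand side equals
  - 3 A e^{x}
This must equal f(x, t) = - 9 e^{x} identically.
Matching coefficients of the independent functions:
  [e^{x}]:  - 3 A = -9
Solving: A = 3.
Check against the point condition:
  u(0, 0) = 3  ⟹  A = 3  ✓
Hence u(x, t) = 3 e^{x}.

Answer: u(x, t) = 3 e^{x}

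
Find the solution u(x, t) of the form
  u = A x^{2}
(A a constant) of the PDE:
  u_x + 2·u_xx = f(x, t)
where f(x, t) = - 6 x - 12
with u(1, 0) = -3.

Substitute the ansatz u = A x^{2} into the left-hand side.
Derivatives of the ansatz:
  u_x = 2 A x
  u_xx = 2 A
Term by term:
  u_x = 2 A x
  2·u_xx = 4 A
So the left-hand side equals
  2 A x + 4 A
This must equal f(x, t) = - 6 x - 12 identically.
Matching coefficients of the independent functions:
  [constant term]:  4 A = -12
  [x]:  2 A = -6
Solving: A = -3.
Check against the point condition:
  u(1, 0) = -3  ⟹  A = -3  ✓
Hence u(x, t) = - 3 x^{2}.

Answer: u(x, t) = - 3 x^{2}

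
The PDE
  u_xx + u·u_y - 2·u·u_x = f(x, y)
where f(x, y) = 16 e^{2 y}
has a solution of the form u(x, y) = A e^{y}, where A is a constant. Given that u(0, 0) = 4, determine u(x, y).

Substitute the ansatz u = A e^{y} into the left-hand side.
Derivatives of the ansatz:
  u_xx = 0
  u_y = A e^{y}
  u_x = 0
Term by term:
  u_xx = 0
  u·u_y = A^{2} e^{2 y}
  -2·u·u_x = 0
So the left-hand side equals
  A^{2} e^{2 y}
This must equal f(x, y) = 16 e^{2 y} identically.
Matching coefficients of the independent functions:
  [e^{2 y}]:  A^{2} = 16
These equations allow (A) = (-4) or (4).
Impose the point condition(s):
  u(0, 0) = 4  ⟹  A = 4
Only A = 4 satisfies everything.
Hence u(x, y) = 4 e^{y}.

Answer: u(x, y) = 4 e^{y}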